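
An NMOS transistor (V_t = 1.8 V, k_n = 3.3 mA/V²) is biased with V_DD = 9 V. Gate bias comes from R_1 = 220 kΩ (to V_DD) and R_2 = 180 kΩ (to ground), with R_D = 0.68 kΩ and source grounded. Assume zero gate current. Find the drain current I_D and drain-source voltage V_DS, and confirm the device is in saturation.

I_D ≈ 8.4 mA, V_DS ≈ 3.3 V

V_G = V_DD·R_2/(R_1+R_2) = 9×180/400 = 4.05 V. With the source grounded, V_GS = V_G = 4.05 V.
Assume saturation: I_D = (k_n/2)(V_GS − V_t)² = (3.3/2)×(4.05 − 1.8)² = 1.65×2.25² = 8.35 mA.
V_DS = V_DD − I_D·R_D = 9 − 8.35×0.68 = 3.32 V.
Saturation requires V_DS ≥ V_GS − V_t = 2.25 V; 3.32 ≥ 2.25 ✓.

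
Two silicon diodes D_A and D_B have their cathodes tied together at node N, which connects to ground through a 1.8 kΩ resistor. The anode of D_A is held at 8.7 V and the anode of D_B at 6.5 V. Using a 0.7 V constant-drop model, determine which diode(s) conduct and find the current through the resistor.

Assume both conduct. Then node N would need to be at both 8.7−0.7 = 8 V and 6.5−0.7 = 5.8 V, which is impossible.
Assume only D_A conducts: V_N = 8.7 − 0.7 = 8 V, so I_R = 8/1.8 = 4.44 mA.
Check D_B: its anode-to-cathode voltage is 6.5 − 8 = -1.5 V < 0.7 V, so it is off. The assumption is consistent.

Only D_A conducts; I_R ≈ 4.4 mA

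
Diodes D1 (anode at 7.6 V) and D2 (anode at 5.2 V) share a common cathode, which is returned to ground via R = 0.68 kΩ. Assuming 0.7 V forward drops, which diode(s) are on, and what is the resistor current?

Assume both conduct. Then node N would need to be at both 7.6−0.7 = 6.9 V and 5.2−0.7 = 4.5 V, which is impossible.
Assume only D1 conducts: V_N = 7.6 − 0.7 = 6.9 V, so I_R = 6.9/0.68 = 10.1 mA.
Check D2: its anode-to-cathode voltage is 5.2 − 6.9 = -1.7 V < 0.7 V, so it is off. The assumption is consistent.

Only D1 conducts; I_R ≈ 10 mA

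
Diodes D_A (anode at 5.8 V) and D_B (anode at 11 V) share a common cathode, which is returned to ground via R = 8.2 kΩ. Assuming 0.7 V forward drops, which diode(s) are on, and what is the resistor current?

Only D_B conducts; I_R ≈ 1.3 mA

Assume both conduct. Then node N would need to be at both 5.8−0.7 = 5.1 V and 11−0.7 = 10.3 V, which is impossible.
Assume only D_B conducts: V_N = 11 − 0.7 = 10.3 V, so I_R = 10.3/8.2 = 1.26 mA.
Check D_A: its anode-to-cathode voltage is 5.8 − 10.3 = -4.5 V < 0.7 V, so it is off. The assumption is consistent.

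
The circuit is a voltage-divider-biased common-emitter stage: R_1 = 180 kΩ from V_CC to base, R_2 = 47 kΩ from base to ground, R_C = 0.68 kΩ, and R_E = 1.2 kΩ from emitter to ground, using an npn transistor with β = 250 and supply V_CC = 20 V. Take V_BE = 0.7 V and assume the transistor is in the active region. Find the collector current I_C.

I_C ≈ 2.5 mA

Thevenize the base divider: V_Th = V_CC·R_2/(R_1+R_2) = 20×47/227 = 4.14 V, R_Th = R_1‖R_2 = 37.3 kΩ.
Base-emitter loop: V_Th = I_B·R_Th + V_BE + (β+1)I_B·R_E, so I_B = (4.14 − 0.7) / (37.3 + 251×1.2) = 0.0102 mA.
I_C = β·I_B = 250×0.0102 = 2.54 mA, and I_E = (β+1)I_B = 2.55 mA.
V_CE = V_CC − I_C·R_C − I_E·R_E = 20 − 2.54×0.68 − 2.55×1.2 = 15.2 V.
V_CE = 15.2 V > 0.2 V confirms active-region operation.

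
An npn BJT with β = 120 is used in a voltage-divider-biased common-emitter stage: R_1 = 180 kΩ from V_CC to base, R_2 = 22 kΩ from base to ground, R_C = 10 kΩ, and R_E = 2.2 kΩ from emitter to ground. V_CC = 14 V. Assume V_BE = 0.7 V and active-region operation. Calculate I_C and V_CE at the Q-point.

Thevenize the base divider: V_Th = V_CC·R_2/(R_1+R_2) = 14×22/202 = 1.52 V, R_Th = R_1‖R_2 = 19.6 kΩ.
Base-emitter loop: V_Th = I_B·R_Th + V_BE + (β+1)I_B·R_E, so I_B = (1.52 − 0.7) / (19.6 + 121×2.2) = 0.00289 mA.
I_C = β·I_B = 120×0.00289 = 0.346 mA, and I_E = (β+1)I_B = 0.349 mA.
V_CE = V_CC − I_C·R_C − I_E·R_E = 14 − 0.346×10 − 0.349×2.2 = 9.77 V.
V_CE = 9.77 V > 0.2 V confirms active-region operation.

I_C ≈ 0.35 mA, V_CE ≈ 9.8 V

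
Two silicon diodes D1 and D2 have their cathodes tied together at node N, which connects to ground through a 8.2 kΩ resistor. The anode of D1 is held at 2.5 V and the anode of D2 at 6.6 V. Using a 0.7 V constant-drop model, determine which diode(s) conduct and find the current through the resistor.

Only D2 conducts; I_R ≈ 0.72 mA

Assume both conduct. Then node N would need to be at both 2.5−0.7 = 1.8 V and 6.6−0.7 = 5.9 V, which is impossible.
Assume only D2 conducts: V_N = 6.6 − 0.7 = 5.9 V, so I_R = 5.9/8.2 = 0.72 mA.
Check D1: its anode-to-cathode voltage is 2.5 − 5.9 = -3.4 V < 0.7 V, so it is off. The assumption is consistent.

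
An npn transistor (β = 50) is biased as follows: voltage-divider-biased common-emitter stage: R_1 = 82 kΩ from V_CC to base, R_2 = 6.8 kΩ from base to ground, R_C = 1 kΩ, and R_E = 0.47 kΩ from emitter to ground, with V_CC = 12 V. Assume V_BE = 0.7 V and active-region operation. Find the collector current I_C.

I_C ≈ 0.36 mA

Thevenize the base divider: V_Th = V_CC·R_2/(R_1+R_2) = 12×6.8/88.8 = 0.919 V, R_Th = R_1‖R_2 = 6.28 kΩ.
Base-emitter loop: V_Th = I_B·R_Th + V_BE + (β+1)I_B·R_E, so I_B = (0.919 − 0.7) / (6.28 + 51×0.47) = 0.00724 mA.
I_C = β·I_B = 50×0.00724 = 0.362 mA, and I_E = (β+1)I_B = 0.369 mA.
V_CE = V_CC − I_C·R_C − I_E·R_E = 12 − 0.362×1 − 0.369×0.47 = 11.5 V.
V_CE = 11.5 V > 0.2 V confirms active-region operation.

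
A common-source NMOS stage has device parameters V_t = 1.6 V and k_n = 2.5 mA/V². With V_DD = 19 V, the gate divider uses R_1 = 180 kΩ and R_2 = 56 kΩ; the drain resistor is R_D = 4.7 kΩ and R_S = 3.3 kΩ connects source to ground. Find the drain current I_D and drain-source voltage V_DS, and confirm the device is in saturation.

I_D ≈ 0.66 mA, V_DS ≈ 14 V

V_G = V_DD·R_2/(R_1+R_2) = 19×56/236 = 4.51 V.
Assume saturation: I_D = (k_n/2)(V_GS − V_t)² with V_GS = V_G − I_D·R_S = 4.51 − 3.3·I_D.
Substituting gives 13.6·I_D² − 25·I_D + 10.6 = 0, with roots I_D = 0.661 or 1.18 mA.
The root I_D = 1.18 mA gives V_GS = 0.63 V ≤ V_t, so take I_D = 0.661 mA.
Then V_GS = 2.33 V and V_DS = V_DD − I_D(R_D+R_S) = 19 − 0.661×8 = 13.7 V.
Saturation requires V_DS ≥ V_GS − V_t = 0.727 V; 13.7 ≥ 0.727 ✓.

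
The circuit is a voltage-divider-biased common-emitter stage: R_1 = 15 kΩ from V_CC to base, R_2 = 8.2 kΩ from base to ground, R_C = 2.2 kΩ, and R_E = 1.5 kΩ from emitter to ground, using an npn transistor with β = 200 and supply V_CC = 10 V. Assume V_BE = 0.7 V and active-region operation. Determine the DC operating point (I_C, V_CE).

I_C ≈ 1.8 mA, V_CE ≈ 3.1 V

Thevenize the base divider: V_Th = V_CC·R_2/(R_1+R_2) = 10×8.2/23.2 = 3.53 V, R_Th = R_1‖R_2 = 5.3 kΩ.
Base-emitter loop: V_Th = I_B·R_Th + V_BE + (β+1)I_B·R_E, so I_B = (3.53 − 0.7) / (5.3 + 201×1.5) = 0.00924 mA.
I_C = β·I_B = 200×0.00924 = 1.85 mA, and I_E = (β+1)I_B = 1.86 mA.
V_CE = V_CC − I_C·R_C − I_E·R_E = 10 − 1.85×2.2 − 1.86×1.5 = 3.15 V.
V_CE = 3.15 V > 0.2 V confirms active-region operation.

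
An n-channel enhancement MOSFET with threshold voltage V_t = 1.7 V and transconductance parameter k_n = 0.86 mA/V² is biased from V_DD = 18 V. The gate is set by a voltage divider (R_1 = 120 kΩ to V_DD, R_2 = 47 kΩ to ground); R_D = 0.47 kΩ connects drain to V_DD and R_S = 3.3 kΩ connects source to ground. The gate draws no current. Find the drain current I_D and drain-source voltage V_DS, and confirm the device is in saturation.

I_D ≈ 0.65 mA, V_DS ≈ 16 V

V_G = V_DD·R_2/(R_1+R_2) = 18×47/167 = 5.07 V.
Assume saturation: I_D = (k_n/2)(V_GS − V_t)² with V_GS = V_G − I_D·R_S = 5.07 − 3.3·I_D.
Substituting gives 4.68·I_D² − 10.6·I_D + 4.87 = 0, with roots I_D = 0.648 or 1.61 mA.
The root I_D = 1.61 mA gives V_GS = -0.232 V ≤ V_t, so take I_D = 0.648 mA.
Then V_GS = 2.93 V and V_DS = V_DD − I_D(R_D+R_S) = 18 − 0.648×3.77 = 15.6 V.
Saturation requires V_DS ≥ V_GS − V_t = 1.23 V; 15.6 ≥ 1.23 ✓.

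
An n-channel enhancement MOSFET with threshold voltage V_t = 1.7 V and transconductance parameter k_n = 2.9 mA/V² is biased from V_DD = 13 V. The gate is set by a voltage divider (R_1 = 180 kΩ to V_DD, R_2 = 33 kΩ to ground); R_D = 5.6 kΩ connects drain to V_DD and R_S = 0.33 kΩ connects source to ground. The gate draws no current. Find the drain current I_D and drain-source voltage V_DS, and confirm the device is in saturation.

I_D ≈ 0.11 mA, V_DS ≈ 12 V

V_G = V_DD·R_2/(R_1+R_2) = 13×33/213 = 2.01 V.
Assume saturation: I_D = (k_n/2)(V_GS − V_t)² with V_GS = V_G − I_D·R_S = 2.01 − 0.33·I_D.
Substituting gives 0.158·I_D² − 1.3·I_D + 0.143 = 0, with roots I_D = 0.111 or 8.12 mA.
The root I_D = 8.12 mA gives V_GS = -0.667 V ≤ V_t, so take I_D = 0.111 mA.
Then V_GS = 1.98 V and V_DS = V_DD − I_D(R_D+R_S) = 13 − 0.111×5.93 = 12.3 V.
Saturation requires V_DS ≥ V_GS − V_t = 0.277 V; 12.3 ≥ 0.277 ✓.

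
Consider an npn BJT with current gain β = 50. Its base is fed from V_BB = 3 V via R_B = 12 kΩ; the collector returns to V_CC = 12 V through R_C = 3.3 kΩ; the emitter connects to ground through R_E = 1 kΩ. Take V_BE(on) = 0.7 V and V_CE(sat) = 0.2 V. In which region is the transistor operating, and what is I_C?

active; I_C ≈ 1.8 mA

Assume active. Base-emitter loop: I_B = (V_BB − V_BE)/(R_B + (β+1)R_E) = (3 − 0.7)/(12 + 51×1) = 0.0365 mA.
I_C = β·I_B = 50×0.0365 = 1.83 mA.
V_CE = V_CC − I_C·R_C − I_E·R_E = 12 − 1.83×3.3 − 1.86×1 = 4.11 V > V_CE(sat), so the active-region assumption holds.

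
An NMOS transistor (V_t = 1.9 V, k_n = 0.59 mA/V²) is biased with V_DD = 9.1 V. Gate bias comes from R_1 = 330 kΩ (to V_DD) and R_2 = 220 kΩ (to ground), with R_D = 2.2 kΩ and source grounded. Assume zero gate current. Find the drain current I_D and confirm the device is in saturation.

I_D ≈ 0.89 mA

V_G = V_DD·R_2/(R_1+R_2) = 9.1×220/550 = 3.64 V. With the source grounded, V_GS = V_G = 3.64 V.
Assume saturation: I_D = (k_n/2)(V_GS − V_t)² = (0.59/2)×(3.64 − 1.9)² = 0.295×1.74² = 0.893 mA.
V_DS = V_DD − I_D·R_D = 9.1 − 0.893×2.2 = 7.14 V.
Saturation requires V_DS ≥ V_GS − V_t = 1.74 V; 7.14 ≥ 1.74 ✓.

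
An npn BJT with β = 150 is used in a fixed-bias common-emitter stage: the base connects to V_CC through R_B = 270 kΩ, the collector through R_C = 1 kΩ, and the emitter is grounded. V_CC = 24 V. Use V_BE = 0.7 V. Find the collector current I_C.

Base loop: V_CC = I_B·R_B + V_BE, so I_B = (24 − 0.7)/270 kΩ = 0.0863 mA.
In the active region I_C = β·I_B = 150 × 0.0863 = 12.9 mA.
Collector loop: V_CE = V_CC − I_C·R_C = 24 − 12.9×1 = 11.1 V.
Since V_CE = 11.1 V > V_CE(sat) ≈ 0.2 V, the transistor is in the active region as assumed.

I_C ≈ 13 mA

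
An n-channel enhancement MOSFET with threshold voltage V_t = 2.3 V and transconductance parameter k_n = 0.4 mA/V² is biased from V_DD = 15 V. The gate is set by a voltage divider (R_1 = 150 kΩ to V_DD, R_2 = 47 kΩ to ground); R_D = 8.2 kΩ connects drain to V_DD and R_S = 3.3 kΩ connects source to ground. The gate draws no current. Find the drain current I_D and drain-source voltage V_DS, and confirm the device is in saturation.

V_G = V_DD·R_2/(R_1+R_2) = 15×47/197 = 3.58 V.
Assume saturation: I_D = (k_n/2)(V_GS − V_t)² with V_GS = V_G − I_D·R_S = 3.58 − 3.3·I_D.
Substituting gives 2.18·I_D² − 2.69·I_D + 0.327 = 0, with roots I_D = 0.137 or 1.1 mA.
The root I_D = 1.1 mA gives V_GS = -0.0423 V ≤ V_t, so take I_D = 0.137 mA.
Then V_GS = 3.13 V and V_DS = V_DD − I_D(R_D+R_S) = 15 − 0.137×11.5 = 13.4 V.
Saturation requires V_DS ≥ V_GS − V_t = 0.827 V; 13.4 ≥ 0.827 ✓.

I_D ≈ 0.14 mA, V_DS ≈ 13 V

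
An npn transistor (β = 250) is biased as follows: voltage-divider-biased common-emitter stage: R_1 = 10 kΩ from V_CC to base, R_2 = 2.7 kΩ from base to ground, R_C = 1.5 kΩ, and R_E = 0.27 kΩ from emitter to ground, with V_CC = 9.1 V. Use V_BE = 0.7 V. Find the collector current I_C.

Thevenize the base divider: V_Th = V_CC·R_2/(R_1+R_2) = 9.1×2.7/12.7 = 1.93 V, R_Th = R_1‖R_2 = 2.13 kΩ.
Base-emitter loop: V_Th = I_B·R_Th + V_BE + (β+1)I_B·R_E, so I_B = (1.93 − 0.7) / (2.13 + 251×0.27) = 0.0177 mA.
I_C = β·I_B = 250×0.0177 = 4.42 mA, and I_E = (β+1)I_B = 4.43 mA.
V_CE = V_CC − I_C·R_C − I_E·R_E = 9.1 − 4.42×1.5 − 4.43×0.27 = 1.28 V.
V_CE = 1.28 V > 0.2 V confirms active-region operation.

I_C ≈ 4.4 mA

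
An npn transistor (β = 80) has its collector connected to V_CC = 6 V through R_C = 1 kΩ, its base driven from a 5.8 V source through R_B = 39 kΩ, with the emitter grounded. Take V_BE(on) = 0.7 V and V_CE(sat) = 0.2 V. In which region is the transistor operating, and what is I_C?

saturation; I_C ≈ 5.8 mA

Assume active: I_B = (5.8 − 0.7)/39 = 0.131 mA, giving I_C = β·I_B = 10.5 mA.
But then V_CE = 6 − 10.5×1 = -4.46 V < V_CE(sat) = 0.2 V — impossible in the active region.
So the transistor is saturated. With V_CE = 0.2 V, I_C = (V_CC − 0.2)/R_C = 5.8/1 = 5.8 mA.
Check: β·I_B = 10.5 mA > I_C = 5.8 mA, confirming saturation.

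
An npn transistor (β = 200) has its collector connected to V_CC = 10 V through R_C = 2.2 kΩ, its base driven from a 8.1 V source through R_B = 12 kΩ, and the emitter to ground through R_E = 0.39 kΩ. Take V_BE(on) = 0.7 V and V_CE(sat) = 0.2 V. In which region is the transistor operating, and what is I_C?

Assume active: I_B = (8.1 − 0.7)/(12 + 201×0.39) = 0.0819 mA, I_C = β·I_B = 16.4 mA.
Then V_CE = 10 − 16.4×2.2 − 16.5×0.39 = -32.4 V < 0.2 V — the active assumption fails.
Re-solve with V_CE = 0.2 V. KCL at the emitter: V_E/R_E = (V_BB−0.7−V_E)/R_B + (V_CC−0.2−V_E)/R_C, giving V_E = 1.63 V.
I_C = (V_CC − 0.2 − V_E)/R_C = (9.8 − 1.63)/2.2 = 3.71 mA.
Check: I_B = (7.4 − 1.63)/12 = 0.48 mA, and β·I_B = 96.1 mA > I_C, confirming saturation.

saturation; I_C ≈ 3.7 mA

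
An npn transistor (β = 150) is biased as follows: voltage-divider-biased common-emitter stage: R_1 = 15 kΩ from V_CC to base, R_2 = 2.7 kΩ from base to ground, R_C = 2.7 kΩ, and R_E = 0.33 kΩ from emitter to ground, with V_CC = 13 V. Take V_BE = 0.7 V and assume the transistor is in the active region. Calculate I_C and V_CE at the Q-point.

I_C ≈ 3.7 mA, V_CE ≈ 1.8 V

Thevenize the base divider: V_Th = V_CC·R_2/(R_1+R_2) = 13×2.7/17.7 = 1.98 V, R_Th = R_1‖R_2 = 2.29 kΩ.
Base-emitter loop: V_Th = I_B·R_Th + V_BE + (β+1)I_B·R_E, so I_B = (1.98 − 0.7) / (2.29 + 151×0.33) = 0.0246 mA.
I_C = β·I_B = 150×0.0246 = 3.69 mA, and I_E = (β+1)I_B = 3.72 mA.
V_CE = V_CC − I_C·R_C − I_E·R_E = 13 − 3.69×2.7 − 3.72×0.33 = 1.8 V.
V_CE = 1.8 V > 0.2 V confirms active-region operation.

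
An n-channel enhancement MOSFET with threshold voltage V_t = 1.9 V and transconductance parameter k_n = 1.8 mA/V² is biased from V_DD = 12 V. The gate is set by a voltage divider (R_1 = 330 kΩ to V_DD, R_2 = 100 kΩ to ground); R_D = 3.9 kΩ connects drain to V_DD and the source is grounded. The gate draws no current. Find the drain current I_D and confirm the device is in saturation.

V_G = V_DD·R_2/(R_1+R_2) = 12×100/430 = 2.79 V. With the source grounded, V_GS = V_G = 2.79 V.
Assume saturation: I_D = (k_n/2)(V_GS − V_t)² = (1.8/2)×(2.79 − 1.9)² = 0.9×0.891² = 0.714 mA.
V_DS = V_DD − I_D·R_D = 12 − 0.714×3.9 = 9.22 V.
Saturation requires V_DS ≥ V_GS − V_t = 0.891 V; 9.22 ≥ 0.891 ✓.

I_D ≈ 0.71 mA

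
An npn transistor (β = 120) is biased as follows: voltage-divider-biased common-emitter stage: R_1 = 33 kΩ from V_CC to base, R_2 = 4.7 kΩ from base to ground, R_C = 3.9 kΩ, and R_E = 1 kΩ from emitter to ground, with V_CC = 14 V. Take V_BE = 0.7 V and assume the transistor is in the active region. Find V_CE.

Thevenize the base divider: V_Th = V_CC·R_2/(R_1+R_2) = 14×4.7/37.7 = 1.75 V, R_Th = R_1‖R_2 = 4.11 kΩ.
Base-emitter loop: V_Th = I_B·R_Th + V_BE + (β+1)I_B·R_E, so I_B = (1.75 − 0.7) / (4.11 + 121×1) = 0.00836 mA.
I_C = β·I_B = 120×0.00836 = 1 mA, and I_E = (β+1)I_B = 1.01 mA.
V_CE = V_CC − I_C·R_C − I_E·R_E = 14 − 1×3.9 − 1.01×1 = 9.08 V.
V_CE = 9.08 V > 0.2 V confirms active-region operation.

V_CE ≈ 9.1 V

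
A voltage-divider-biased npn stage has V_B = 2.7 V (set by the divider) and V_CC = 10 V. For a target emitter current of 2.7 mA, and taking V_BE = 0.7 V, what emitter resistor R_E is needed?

V_E = V_B − V_BE = 2.7 − 0.7 = 2 V.
R_E = V_E / I_E = 2 / 2.7 = 0.741 kΩ.

R_E ≈ 0.74 kΩ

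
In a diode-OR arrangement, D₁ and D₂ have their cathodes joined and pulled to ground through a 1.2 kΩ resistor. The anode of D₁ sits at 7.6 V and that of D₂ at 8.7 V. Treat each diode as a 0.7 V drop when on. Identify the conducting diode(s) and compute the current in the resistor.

Only D₂ conducts; I_R ≈ 6.7 mA

Assume both conduct. Then node N would need to be at both 7.6−0.7 = 6.9 V and 8.7−0.7 = 8 V, which is impossible.
Assume only D₂ conducts: V_N = 8.7 − 0.7 = 8 V, so I_R = 8/1.2 = 6.67 mA.
Check D₁: its anode-to-cathode voltage is 7.6 − 8 = -0.4 V < 0.7 V, so it is off. The assumption is consistent.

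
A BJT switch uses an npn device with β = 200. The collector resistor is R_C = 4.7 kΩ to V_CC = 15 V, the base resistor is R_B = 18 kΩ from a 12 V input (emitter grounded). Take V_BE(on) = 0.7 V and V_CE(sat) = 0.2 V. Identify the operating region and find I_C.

saturation; I_C ≈ 3.1 mA

Assume active: I_B = (12 − 0.7)/18 = 0.628 mA, giving I_C = β·I_B = 126 mA.
But then V_CE = 15 − 126×4.7 = -575 V < V_CE(sat) = 0.2 V — impossible in the active region.
So the transistor is saturated. With V_CE = 0.2 V, I_C = (V_CC − 0.2)/R_C = 14.8/4.7 = 3.15 mA.
Check: β·I_B = 126 mA > I_C = 3.15 mA, confirming saturation.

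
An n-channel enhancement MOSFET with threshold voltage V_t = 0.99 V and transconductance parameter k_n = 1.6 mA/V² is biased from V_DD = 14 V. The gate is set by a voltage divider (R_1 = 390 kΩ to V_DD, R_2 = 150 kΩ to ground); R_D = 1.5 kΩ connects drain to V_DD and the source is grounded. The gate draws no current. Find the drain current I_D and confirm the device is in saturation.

V_G = V_DD·R_2/(R_1+R_2) = 14×150/540 = 3.89 V. With the source grounded, V_GS = V_G = 3.89 V.
Assume saturation: I_D = (k_n/2)(V_GS − V_t)² = (1.6/2)×(3.89 − 0.99)² = 0.8×2.9² = 6.72 mA.
V_DS = V_DD − I_D·R_D = 14 − 6.72×1.5 = 3.92 V.
Saturation requires V_DS ≥ V_GS − V_t = 2.9 V; 3.92 ≥ 2.9 ✓.

I_D ≈ 6.7 mA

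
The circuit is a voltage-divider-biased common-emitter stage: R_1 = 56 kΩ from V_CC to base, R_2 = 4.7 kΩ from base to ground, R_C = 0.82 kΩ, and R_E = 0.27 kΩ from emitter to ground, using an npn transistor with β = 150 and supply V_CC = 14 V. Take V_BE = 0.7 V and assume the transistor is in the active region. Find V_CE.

V_CE ≈ 13 V

Thevenize the base divider: V_Th = V_CC·R_2/(R_1+R_2) = 14×4.7/60.7 = 1.08 V, R_Th = R_1‖R_2 = 4.34 kΩ.
Base-emitter loop: V_Th = I_B·R_Th + V_BE + (β+1)I_B·R_E, so I_B = (1.08 − 0.7) / (4.34 + 151×0.27) = 0.00851 mA.
I_C = β·I_B = 150×0.00851 = 1.28 mA, and I_E = (β+1)I_B = 1.29 mA.
V_CE = V_CC − I_C·R_C − I_E·R_E = 14 − 1.28×0.82 − 1.29×0.27 = 12.6 V.
V_CE = 12.6 V > 0.2 V confirms active-region operation.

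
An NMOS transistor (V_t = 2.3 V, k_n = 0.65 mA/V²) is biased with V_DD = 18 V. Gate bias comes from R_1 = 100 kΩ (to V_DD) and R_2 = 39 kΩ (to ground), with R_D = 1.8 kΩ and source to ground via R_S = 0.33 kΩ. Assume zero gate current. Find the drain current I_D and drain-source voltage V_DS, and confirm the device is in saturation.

V_G = V_DD·R_2/(R_1+R_2) = 18×39/139 = 5.05 V.
Assume saturation: I_D = (k_n/2)(V_GS − V_t)² with V_GS = V_G − I_D·R_S = 5.05 − 0.33·I_D.
Substituting gives 0.0354·I_D² − 1.59·I_D + 2.46 = 0, with roots I_D = 1.6 or 43.3 mA.
The root I_D = 43.3 mA gives V_GS = -9.25 V ≤ V_t, so take I_D = 1.6 mA.
Then V_GS = 4.52 V and V_DS = V_DD − I_D(R_D+R_S) = 18 − 1.6×2.13 = 14.6 V.
Saturation requires V_DS ≥ V_GS − V_t = 2.22 V; 14.6 ≥ 2.22 ✓.

I_D ≈ 1.6 mA, V_DS ≈ 15 V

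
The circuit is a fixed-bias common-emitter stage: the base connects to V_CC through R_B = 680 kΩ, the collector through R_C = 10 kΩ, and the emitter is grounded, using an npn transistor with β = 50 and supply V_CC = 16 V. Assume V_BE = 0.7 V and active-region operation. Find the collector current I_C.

Base loop: V_CC = I_B·R_B + V_BE, so I_B = (16 − 0.7)/680 kΩ = 0.0225 mA.
In the active region I_C = β·I_B = 50 × 0.0225 = 1.13 mA.
Collector loop: V_CE = V_CC − I_C·R_C = 16 − 1.13×10 = 4.75 V.
Since V_CE = 4.75 V > V_CE(sat) ≈ 0.2 V, the transistor is in the active region as assumed.

I_C ≈ 1.1 mA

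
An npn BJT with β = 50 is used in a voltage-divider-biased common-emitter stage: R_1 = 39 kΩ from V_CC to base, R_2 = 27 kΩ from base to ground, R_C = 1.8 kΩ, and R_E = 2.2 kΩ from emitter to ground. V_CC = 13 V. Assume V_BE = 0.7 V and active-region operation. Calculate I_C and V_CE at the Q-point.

Thevenize the base divider: V_Th = V_CC·R_2/(R_1+R_2) = 13×27/66 = 5.32 V, R_Th = R_1‖R_2 = 16 kΩ.
Base-emitter loop: V_Th = I_B·R_Th + V_BE + (β+1)I_B·R_E, so I_B = (5.32 − 0.7) / (16 + 51×2.2) = 0.036 mA.
I_C = β·I_B = 50×0.036 = 1.8 mA, and I_E = (β+1)I_B = 1.84 mA.
V_CE = V_CC − I_C·R_C − I_E·R_E = 13 − 1.8×1.8 − 1.84×2.2 = 5.71 V.
V_CE = 5.71 V > 0.2 V confirms active-region operation.

I_C ≈ 1.8 mA, V_CE ≈ 5.7 V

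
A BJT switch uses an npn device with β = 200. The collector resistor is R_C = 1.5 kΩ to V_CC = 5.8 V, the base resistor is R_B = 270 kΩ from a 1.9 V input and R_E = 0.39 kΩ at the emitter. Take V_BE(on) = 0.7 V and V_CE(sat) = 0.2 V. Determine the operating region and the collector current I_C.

active; I_C ≈ 0.69 mA

Assume active. Base-emitter loop: I_B = (V_BB − V_BE)/(R_B + (β+1)R_E) = (1.9 − 0.7)/(270 + 201×0.39) = 0.00344 mA.
I_C = β·I_B = 200×0.00344 = 0.689 mA.
V_CE = V_CC − I_C·R_C − I_E·R_E = 5.8 − 0.689×1.5 − 0.692×0.39 = 4.5 V > V_CE(sat), so the active-region assumption holds.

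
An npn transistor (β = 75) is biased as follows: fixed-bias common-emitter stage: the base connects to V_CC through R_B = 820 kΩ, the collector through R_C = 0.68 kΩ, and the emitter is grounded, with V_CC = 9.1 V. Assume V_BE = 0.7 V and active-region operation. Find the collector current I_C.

Base loop: V_CC = I_B·R_B + V_BE, so I_B = (9.1 − 0.7)/820 kΩ = 0.0102 mA.
In the active region I_C = β·I_B = 75 × 0.0102 = 0.768 mA.
Collector loop: V_CE = V_CC − I_C·R_C = 9.1 − 0.768×0.68 = 8.58 V.
Since V_CE = 8.58 V > V_CE(sat) ≈ 0.2 V, the transistor is in the active region as assumed.

I_C ≈ 0.77 mA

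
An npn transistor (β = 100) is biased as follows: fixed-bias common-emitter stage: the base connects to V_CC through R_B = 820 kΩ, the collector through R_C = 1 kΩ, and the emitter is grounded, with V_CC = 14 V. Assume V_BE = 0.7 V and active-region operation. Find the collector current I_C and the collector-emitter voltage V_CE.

Base loop: V_CC = I_B·R_B + V_BE, so I_B = (14 − 0.7)/820 kΩ = 0.0162 mA.
In the active region I_C = β·I_B = 100 × 0.0162 = 1.62 mA.
Collector loop: V_CE = V_CC − I_C·R_C = 14 − 1.62×1 = 12.4 V.
Since V_CE = 12.4 V > V_CE(sat) ≈ 0.2 V, the transistor is in the active region as assumed.

I_C ≈ 1.6 mA, V_CE ≈ 12 V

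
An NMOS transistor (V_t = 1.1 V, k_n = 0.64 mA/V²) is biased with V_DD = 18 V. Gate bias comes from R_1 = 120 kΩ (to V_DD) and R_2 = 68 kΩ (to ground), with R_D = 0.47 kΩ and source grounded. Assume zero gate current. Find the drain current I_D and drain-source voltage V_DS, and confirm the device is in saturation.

I_D ≈ 9.4 mA, V_DS ≈ 14 V

V_G = V_DD·R_2/(R_1+R_2) = 18×68/188 = 6.51 V. With the source grounded, V_GS = V_G = 6.51 V.
Assume saturation: I_D = (k_n/2)(V_GS − V_t)² = (0.64/2)×(6.51 − 1.1)² = 0.32×5.41² = 9.37 mA.
V_DS = V_DD − I_D·R_D = 18 − 9.37×0.47 = 13.6 V.
Saturation requires V_DS ≥ V_GS − V_t = 5.41 V; 13.6 ≥ 5.41 ✓.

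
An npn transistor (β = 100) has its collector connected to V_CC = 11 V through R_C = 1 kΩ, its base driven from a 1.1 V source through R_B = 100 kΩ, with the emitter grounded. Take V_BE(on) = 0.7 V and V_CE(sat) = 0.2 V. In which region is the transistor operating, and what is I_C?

Assume active. Base-emitter loop: I_B = (V_BB − V_BE)/R_B = (1.1 − 0.7)/100 = 0.004 mA.
I_C = β·I_B = 100×0.004 = 0.4 mA.
V_CE = V_CC − I_C·R_C = 11 − 0.4×1 = 10.6 V > V_CE(sat), so the active-region assumption holds.

active; I_C ≈ 0.4 mA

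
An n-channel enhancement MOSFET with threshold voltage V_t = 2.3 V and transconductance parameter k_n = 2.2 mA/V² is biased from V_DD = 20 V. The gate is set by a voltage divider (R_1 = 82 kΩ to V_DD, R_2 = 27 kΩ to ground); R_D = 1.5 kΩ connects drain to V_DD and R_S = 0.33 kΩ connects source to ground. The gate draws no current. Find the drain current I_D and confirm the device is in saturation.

I_D ≈ 3 mA

V_G = V_DD·R_2/(R_1+R_2) = 20×27/109 = 4.95 V.
Assume saturation: I_D = (k_n/2)(V_GS − V_t)² with V_GS = V_G − I_D·R_S = 4.95 − 0.33·I_D.
Substituting gives 0.12·I_D² − 2.93·I_D + 7.75 = 0, with roots I_D = 3.02 or 21.4 mA.
The root I_D = 21.4 mA gives V_GS = -2.11 V ≤ V_t, so take I_D = 3.02 mA.
Then V_GS = 3.96 V and V_DS = V_DD − I_D(R_D+R_S) = 20 − 3.02×1.83 = 14.5 V.
Saturation requires V_DS ≥ V_GS − V_t = 1.66 V; 14.5 ≥ 1.66 ✓.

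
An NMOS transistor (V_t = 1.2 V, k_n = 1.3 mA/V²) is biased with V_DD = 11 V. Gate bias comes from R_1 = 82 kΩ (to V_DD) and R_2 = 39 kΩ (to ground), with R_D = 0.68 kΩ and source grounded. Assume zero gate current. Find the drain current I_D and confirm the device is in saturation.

I_D ≈ 3.6 mA

V_G = V_DD·R_2/(R_1+R_2) = 11×39/121 = 3.55 V. With the source grounded, V_GS = V_G = 3.55 V.
Assume saturation: I_D = (k_n/2)(V_GS − V_t)² = (1.3/2)×(3.55 − 1.2)² = 0.65×2.35² = 3.58 mA.
V_DS = V_DD − I_D·R_D = 11 − 3.58×0.68 = 8.57 V.
Saturation requires V_DS ≥ V_GS − V_t = 2.35 V; 8.57 ≥ 2.35 ✓.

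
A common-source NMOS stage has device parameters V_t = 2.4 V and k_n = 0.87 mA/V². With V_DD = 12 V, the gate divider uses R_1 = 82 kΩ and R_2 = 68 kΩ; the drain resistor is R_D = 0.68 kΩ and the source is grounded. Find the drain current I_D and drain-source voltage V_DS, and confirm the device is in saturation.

I_D ≈ 4 mA, V_DS ≈ 9.3 V

V_G = V_DD·R_2/(R_1+R_2) = 12×68/150 = 5.44 V. With the source grounded, V_GS = V_G = 5.44 V.
Assume saturation: I_D = (k_n/2)(V_GS − V_t)² = (0.87/2)×(5.44 − 2.4)² = 0.435×3.04² = 4.02 mA.
V_DS = V_DD − I_D·R_D = 12 − 4.02×0.68 = 9.27 V.
Saturation requires V_DS ≥ V_GS − V_t = 3.04 V; 9.27 ≥ 3.04 ✓.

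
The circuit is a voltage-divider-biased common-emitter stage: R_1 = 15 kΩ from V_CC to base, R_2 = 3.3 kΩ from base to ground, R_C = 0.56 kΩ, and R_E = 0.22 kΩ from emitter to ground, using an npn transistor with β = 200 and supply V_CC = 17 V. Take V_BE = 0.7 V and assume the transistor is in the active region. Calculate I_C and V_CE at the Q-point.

I_C ≈ 10 mA, V_CE ≈ 9.1 V

Thevenize the base divider: V_Th = V_CC·R_2/(R_1+R_2) = 17×3.3/18.3 = 3.07 V, R_Th = R_1‖R_2 = 2.7 kΩ.
Base-emitter loop: V_Th = I_B·R_Th + V_BE + (β+1)I_B·R_E, so I_B = (3.07 − 0.7) / (2.7 + 201×0.22) = 0.0504 mA.
I_C = β·I_B = 200×0.0504 = 10.1 mA, and I_E = (β+1)I_B = 10.1 mA.
V_CE = V_CC − I_C·R_C − I_E·R_E = 17 − 10.1×0.56 − 10.1×0.22 = 9.12 V.
V_CE = 9.12 V > 0.2 V confirms active-region operation.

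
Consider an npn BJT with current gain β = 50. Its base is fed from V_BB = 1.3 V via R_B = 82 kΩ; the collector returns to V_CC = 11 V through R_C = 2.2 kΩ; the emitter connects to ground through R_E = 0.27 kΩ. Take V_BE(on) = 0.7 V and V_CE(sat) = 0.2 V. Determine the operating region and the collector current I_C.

active; I_C ≈ 0.31 mA

Assume active. Base-emitter loop: I_B = (V_BB − V_BE)/(R_B + (β+1)R_E) = (1.3 − 0.7)/(82 + 51×0.27) = 0.00627 mA.
I_C = β·I_B = 50×0.00627 = 0.313 mA.
V_CE = V_CC − I_C·R_C − I_E·R_E = 11 − 0.313×2.2 − 0.32×0.27 = 10.2 V > V_CE(sat), so the active-region assumption holds.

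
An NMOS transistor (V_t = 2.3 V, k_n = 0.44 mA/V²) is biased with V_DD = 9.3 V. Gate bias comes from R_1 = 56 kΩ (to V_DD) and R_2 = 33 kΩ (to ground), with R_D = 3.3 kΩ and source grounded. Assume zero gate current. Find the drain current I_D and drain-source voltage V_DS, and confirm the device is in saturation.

V_G = V_DD·R_2/(R_1+R_2) = 9.3×33/89 = 3.45 V. With the source grounded, V_GS = V_G = 3.45 V.
Assume saturation: I_D = (k_n/2)(V_GS − V_t)² = (0.44/2)×(3.45 − 2.3)² = 0.22×1.15² = 0.29 mA.
V_DS = V_DD − I_D·R_D = 9.3 − 0.29×3.3 = 8.34 V.
Saturation requires V_DS ≥ V_GS − V_t = 1.15 V; 8.34 ≥ 1.15 ✓.

I_D ≈ 0.29 mA, V_DS ≈ 8.3 V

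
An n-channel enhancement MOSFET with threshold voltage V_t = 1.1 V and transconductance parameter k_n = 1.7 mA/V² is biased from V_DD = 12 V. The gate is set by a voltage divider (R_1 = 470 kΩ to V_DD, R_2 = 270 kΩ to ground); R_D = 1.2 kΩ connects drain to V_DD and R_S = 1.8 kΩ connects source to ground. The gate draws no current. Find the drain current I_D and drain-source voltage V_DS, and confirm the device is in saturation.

I_D ≈ 1.2 mA, V_DS ≈ 8.5 V

V_G = V_DD·R_2/(R_1+R_2) = 12×270/740 = 4.38 V.
Assume saturation: I_D = (k_n/2)(V_GS − V_t)² with V_GS = V_G − I_D·R_S = 4.38 − 1.8·I_D.
Substituting gives 2.75·I_D² − 11·I_D + 9.14 = 0, with roots I_D = 1.17 or 2.84 mA.
The root I_D = 2.84 mA gives V_GS = -0.727 V ≤ V_t, so take I_D = 1.17 mA.
Then V_GS = 2.27 V and V_DS = V_DD − I_D(R_D+R_S) = 12 − 1.17×3 = 8.49 V.
Saturation requires V_DS ≥ V_GS − V_t = 1.17 V; 8.49 ≥ 1.17 ✓.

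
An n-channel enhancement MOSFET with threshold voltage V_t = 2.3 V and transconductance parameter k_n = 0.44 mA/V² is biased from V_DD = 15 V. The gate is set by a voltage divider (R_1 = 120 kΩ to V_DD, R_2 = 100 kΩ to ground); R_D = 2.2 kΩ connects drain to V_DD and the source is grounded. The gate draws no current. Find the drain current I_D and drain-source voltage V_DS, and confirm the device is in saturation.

I_D ≈ 4.5 mA, V_DS ≈ 5.1 V

V_G = V_DD·R_2/(R_1+R_2) = 15×100/220 = 6.82 V. With the source grounded, V_GS = V_G = 6.82 V.
Assume saturation: I_D = (k_n/2)(V_GS − V_t)² = (0.44/2)×(6.82 − 2.3)² = 0.22×4.52² = 4.49 mA.
V_DS = V_DD − I_D·R_D = 15 − 4.49×2.2 = 5.12 V.
Saturation requires V_DS ≥ V_GS − V_t = 4.52 V; 5.12 ≥ 4.52 ✓.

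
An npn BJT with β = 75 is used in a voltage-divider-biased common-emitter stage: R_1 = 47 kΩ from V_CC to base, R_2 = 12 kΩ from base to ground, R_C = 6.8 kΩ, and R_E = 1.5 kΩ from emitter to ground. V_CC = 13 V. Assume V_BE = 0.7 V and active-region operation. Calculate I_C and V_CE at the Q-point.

I_C ≈ 1.2 mA, V_CE ≈ 3.2 V

Thevenize the base divider: V_Th = V_CC·R_2/(R_1+R_2) = 13×12/59 = 2.64 V, R_Th = R_1‖R_2 = 9.56 kΩ.
Base-emitter loop: V_Th = I_B·R_Th + V_BE + (β+1)I_B·R_E, so I_B = (2.64 − 0.7) / (9.56 + 76×1.5) = 0.0157 mA.
I_C = β·I_B = 75×0.0157 = 1.18 mA, and I_E = (β+1)I_B = 1.2 mA.
V_CE = V_CC − I_C·R_C − I_E·R_E = 13 − 1.18×6.8 − 1.2×1.5 = 3.18 V.
V_CE = 3.18 V > 0.2 V confirms active-region operation.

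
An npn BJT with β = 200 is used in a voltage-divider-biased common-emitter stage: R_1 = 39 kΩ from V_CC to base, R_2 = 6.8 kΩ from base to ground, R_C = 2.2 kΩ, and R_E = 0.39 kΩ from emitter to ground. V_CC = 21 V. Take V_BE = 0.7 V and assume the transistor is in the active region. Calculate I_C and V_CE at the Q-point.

I_C ≈ 5.7 mA, V_CE ≈ 6.1 V

Thevenize the base divider: V_Th = V_CC·R_2/(R_1+R_2) = 21×6.8/45.8 = 3.12 V, R_Th = R_1‖R_2 = 5.79 kΩ.
Base-emitter loop: V_Th = I_B·R_Th + V_BE + (β+1)I_B·R_E, so I_B = (3.12 − 0.7) / (5.79 + 201×0.39) = 0.0287 mA.
I_C = β·I_B = 200×0.0287 = 5.74 mA, and I_E = (β+1)I_B = 5.77 mA.
V_CE = V_CC − I_C·R_C − I_E·R_E = 21 − 5.74×2.2 − 5.77×0.39 = 6.11 V.
V_CE = 6.11 V > 0.2 V confirms active-region operation.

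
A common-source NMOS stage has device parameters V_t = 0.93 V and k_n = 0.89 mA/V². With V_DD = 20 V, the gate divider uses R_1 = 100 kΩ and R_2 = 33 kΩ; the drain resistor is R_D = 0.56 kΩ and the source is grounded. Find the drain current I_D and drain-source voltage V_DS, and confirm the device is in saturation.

I_D ≈ 7.2 mA, V_DS ≈ 16 V

V_G = V_DD·R_2/(R_1+R_2) = 20×33/133 = 4.96 V. With the source grounded, V_GS = V_G = 4.96 V.
Assume saturation: I_D = (k_n/2)(V_GS − V_t)² = (0.89/2)×(4.96 − 0.93)² = 0.445×4.03² = 7.24 mA.
V_DS = V_DD − I_D·R_D = 20 − 7.24×0.56 = 15.9 V.
Saturation requires V_DS ≥ V_GS − V_t = 4.03 V; 15.9 ≥ 4.03 ✓.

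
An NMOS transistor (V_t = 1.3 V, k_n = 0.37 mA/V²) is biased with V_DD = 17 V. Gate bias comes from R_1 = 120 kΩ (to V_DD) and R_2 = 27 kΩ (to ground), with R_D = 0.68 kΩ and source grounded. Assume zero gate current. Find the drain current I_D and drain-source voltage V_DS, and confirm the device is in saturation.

I_D ≈ 0.61 mA, V_DS ≈ 17 V

V_G = V_DD·R_2/(R_1+R_2) = 17×27/147 = 3.12 V. With the source grounded, V_GS = V_G = 3.12 V.
Assume saturation: I_D = (k_n/2)(V_GS − V_t)² = (0.37/2)×(3.12 − 1.3)² = 0.185×1.82² = 0.614 mA.
V_DS = V_DD − I_D·R_D = 17 − 0.614×0.68 = 16.6 V.
Saturation requires V_DS ≥ V_GS − V_t = 1.82 V; 16.6 ≥ 1.82 ✓.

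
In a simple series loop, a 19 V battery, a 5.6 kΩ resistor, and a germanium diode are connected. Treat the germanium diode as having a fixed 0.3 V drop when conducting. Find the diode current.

I ≈ 3.3 mA

KVL around the loop: 19 = V_D + I·R = 0.3 + I × 5.6 kΩ.
So I = (19 − 0.3) / 5.6 kΩ = 18.7 / 5.6 = 3.34 mA.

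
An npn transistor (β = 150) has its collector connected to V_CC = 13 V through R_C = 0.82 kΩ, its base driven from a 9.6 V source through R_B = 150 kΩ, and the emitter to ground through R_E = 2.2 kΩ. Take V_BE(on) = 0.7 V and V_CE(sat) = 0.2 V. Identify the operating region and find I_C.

active; I_C ≈ 2.8 mA

Assume active. Base-emitter loop: I_B = (V_BB − V_BE)/(R_B + (β+1)R_E) = (9.6 − 0.7)/(150 + 151×2.2) = 0.0185 mA.
I_C = β·I_B = 150×0.0185 = 2.77 mA.
V_CE = V_CC − I_C·R_C − I_E·R_E = 13 − 2.77×0.82 − 2.79×2.2 = 4.6 V > V_CE(sat), so the active-region assumption holds.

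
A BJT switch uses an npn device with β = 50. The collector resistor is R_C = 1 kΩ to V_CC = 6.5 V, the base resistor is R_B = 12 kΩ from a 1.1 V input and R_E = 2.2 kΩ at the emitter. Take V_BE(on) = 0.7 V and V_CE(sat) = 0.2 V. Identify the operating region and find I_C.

Assume active. Base-emitter loop: I_B = (V_BB − V_BE)/(R_B + (β+1)R_E) = (1.1 − 0.7)/(12 + 51×2.2) = 0.00322 mA.
I_C = β·I_B = 50×0.00322 = 0.161 mA.
V_CE = V_CC − I_C·R_C − I_E·R_E = 6.5 − 0.161×1 − 0.164×2.2 = 5.98 V > V_CE(sat), so the active-region assumption holds.

active; I_C ≈ 0.16 mA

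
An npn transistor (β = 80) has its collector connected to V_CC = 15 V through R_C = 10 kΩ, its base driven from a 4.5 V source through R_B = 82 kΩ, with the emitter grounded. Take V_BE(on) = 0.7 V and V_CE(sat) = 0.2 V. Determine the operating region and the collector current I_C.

Assume active: I_B = (4.5 − 0.7)/82 = 0.0463 mA, giving I_C = β·I_B = 3.71 mA.
But then V_CE = 15 − 3.71×10 = -22.1 V < V_CE(sat) = 0.2 V — impossible in the active region.
So the transistor is saturated. With V_CE = 0.2 V, I_C = (V_CC − 0.2)/R_C = 14.8/10 = 1.48 mA.
Check: β·I_B = 3.71 mA > I_C = 1.48 mA, confirming saturation.

saturation; I_C ≈ 1.5 mA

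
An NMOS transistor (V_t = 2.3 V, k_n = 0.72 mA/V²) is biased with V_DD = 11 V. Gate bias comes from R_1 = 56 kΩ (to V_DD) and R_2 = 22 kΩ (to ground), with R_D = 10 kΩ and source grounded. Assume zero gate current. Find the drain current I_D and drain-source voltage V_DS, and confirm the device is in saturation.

I_D ≈ 0.23 mA, V_DS ≈ 8.7 V

V_G = V_DD·R_2/(R_1+R_2) = 11×22/78 = 3.1 V. With the source grounded, V_GS = V_G = 3.1 V.
Assume saturation: I_D = (k_n/2)(V_GS − V_t)² = (0.72/2)×(3.1 − 2.3)² = 0.36×0.803² = 0.232 mA.
V_DS = V_DD − I_D·R_D = 11 − 0.232×10 = 8.68 V.
Saturation requires V_DS ≥ V_GS − V_t = 0.803 V; 8.68 ≥ 0.803 ✓.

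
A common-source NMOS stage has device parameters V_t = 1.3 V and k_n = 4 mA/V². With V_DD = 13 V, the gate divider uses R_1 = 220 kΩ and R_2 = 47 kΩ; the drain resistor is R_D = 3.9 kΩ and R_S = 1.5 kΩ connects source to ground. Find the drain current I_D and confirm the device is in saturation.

I_D ≈ 0.37 mA

V_G = V_DD·R_2/(R_1+R_2) = 13×47/267 = 2.29 V.
Assume saturation: I_D = (k_n/2)(V_GS − V_t)² with V_GS = V_G − I_D·R_S = 2.29 − 1.5·I_D.
Substituting gives 4.5·I_D² − 6.93·I_D + 1.95 = 0, with roots I_D = 0.372 or 1.17 mA.
The root I_D = 1.17 mA gives V_GS = 0.536 V ≤ V_t, so take I_D = 0.372 mA.
Then V_GS = 1.73 V and V_DS = V_DD − I_D(R_D+R_S) = 13 − 0.372×5.4 = 11 V.
Saturation requires V_DS ≥ V_GS − V_t = 0.431 V; 11 ≥ 0.431 ✓.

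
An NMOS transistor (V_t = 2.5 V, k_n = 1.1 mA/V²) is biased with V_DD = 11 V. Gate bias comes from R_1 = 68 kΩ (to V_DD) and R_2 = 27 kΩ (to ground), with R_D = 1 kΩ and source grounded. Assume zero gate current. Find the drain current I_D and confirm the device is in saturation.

I_D ≈ 0.22 mA

V_G = V_DD·R_2/(R_1+R_2) = 11×27/95 = 3.13 V. With the source grounded, V_GS = V_G = 3.13 V.
Assume saturation: I_D = (k_n/2)(V_GS − V_t)² = (1.1/2)×(3.13 − 2.5)² = 0.55×0.626² = 0.216 mA.
V_DS = V_DD − I_D·R_D = 11 − 0.216×1 = 10.8 V.
Saturation requires V_DS ≥ V_GS − V_t = 0.626 V; 10.8 ≥ 0.626 ✓.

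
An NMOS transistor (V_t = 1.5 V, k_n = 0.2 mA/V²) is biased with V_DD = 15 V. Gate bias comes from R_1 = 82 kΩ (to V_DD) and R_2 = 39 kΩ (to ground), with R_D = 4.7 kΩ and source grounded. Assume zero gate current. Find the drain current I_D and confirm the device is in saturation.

V_G = V_DD·R_2/(R_1+R_2) = 15×39/121 = 4.83 V. With the source grounded, V_GS = V_G = 4.83 V.
Assume saturation: I_D = (k_n/2)(V_GS − V_t)² = (0.2/2)×(4.83 − 1.5)² = 0.1×3.33² = 1.11 mA.
V_DS = V_DD − I_D·R_D = 15 − 1.11×4.7 = 9.77 V.
Saturation requires V_DS ≥ V_GS − V_t = 3.33 V; 9.77 ≥ 3.33 ✓.

I_D ≈ 1.1 mA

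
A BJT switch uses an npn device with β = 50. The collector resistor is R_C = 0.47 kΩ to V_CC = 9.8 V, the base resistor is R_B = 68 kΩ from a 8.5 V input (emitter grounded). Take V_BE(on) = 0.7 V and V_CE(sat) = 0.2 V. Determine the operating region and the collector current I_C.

active; I_C ≈ 5.7 mA

Assume active. Base-emitter loop: I_B = (V_BB − V_BE)/R_B = (8.5 − 0.7)/68 = 0.115 mA.
I_C = β·I_B = 50×0.115 = 5.74 mA.
V_CE = V_CC − I_C·R_C = 9.8 − 5.74×0.47 = 7.1 V > V_CE(sat), so the active-region assumption holds.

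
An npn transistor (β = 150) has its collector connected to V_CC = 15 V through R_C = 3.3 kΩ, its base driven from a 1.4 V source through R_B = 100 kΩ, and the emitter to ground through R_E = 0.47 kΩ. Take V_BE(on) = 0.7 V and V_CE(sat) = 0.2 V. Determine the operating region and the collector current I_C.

Assume active. Base-emitter loop: I_B = (V_BB − V_BE)/(R_B + (β+1)R_E) = (1.4 − 0.7)/(100 + 151×0.47) = 0.00409 mA.
I_C = β·I_B = 150×0.00409 = 0.614 mA.
V_CE = V_CC − I_C·R_C − I_E·R_E = 15 − 0.614×3.3 − 0.618×0.47 = 12.7 V > V_CE(sat), so the active-region assumption holds.

active; I_C ≈ 0.61 mA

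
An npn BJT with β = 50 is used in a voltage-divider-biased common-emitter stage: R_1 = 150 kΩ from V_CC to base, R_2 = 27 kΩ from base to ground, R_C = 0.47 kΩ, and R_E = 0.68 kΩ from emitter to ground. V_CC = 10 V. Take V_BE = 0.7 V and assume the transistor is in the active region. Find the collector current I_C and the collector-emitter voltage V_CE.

I_C ≈ 0.72 mA, V_CE ≈ 9.2 V

Thevenize the base divider: V_Th = V_CC·R_2/(R_1+R_2) = 10×27/177 = 1.53 V, R_Th = R_1‖R_2 = 22.9 kΩ.
Base-emitter loop: V_Th = I_B·R_Th + V_BE + (β+1)I_B·R_E, so I_B = (1.53 − 0.7) / (22.9 + 51×0.68) = 0.0143 mA.
I_C = β·I_B = 50×0.0143 = 0.717 mA, and I_E = (β+1)I_B = 0.731 mA.
V_CE = V_CC − I_C·R_C − I_E·R_E = 10 − 0.717×0.47 − 0.731×0.68 = 9.17 V.
V_CE = 9.17 V > 0.2 V confirms active-region operation.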